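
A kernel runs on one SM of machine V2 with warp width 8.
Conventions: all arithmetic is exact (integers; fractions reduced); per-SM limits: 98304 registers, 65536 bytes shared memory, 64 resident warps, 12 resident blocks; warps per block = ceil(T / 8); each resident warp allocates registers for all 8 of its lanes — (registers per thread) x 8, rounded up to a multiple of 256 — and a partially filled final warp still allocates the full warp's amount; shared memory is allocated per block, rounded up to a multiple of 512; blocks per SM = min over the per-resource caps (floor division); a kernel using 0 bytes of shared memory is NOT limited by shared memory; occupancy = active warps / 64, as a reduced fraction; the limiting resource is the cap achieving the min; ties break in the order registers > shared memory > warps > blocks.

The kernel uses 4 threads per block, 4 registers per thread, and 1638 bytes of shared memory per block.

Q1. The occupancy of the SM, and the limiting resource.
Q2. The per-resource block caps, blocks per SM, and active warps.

Answer: occupancy 3/16, limited by blocks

registers: 384 blocks
shared memory: 32 blocks
warps: 64 blocks
blocks: 12 blocks

Answer: 12 blocks, 12 active warps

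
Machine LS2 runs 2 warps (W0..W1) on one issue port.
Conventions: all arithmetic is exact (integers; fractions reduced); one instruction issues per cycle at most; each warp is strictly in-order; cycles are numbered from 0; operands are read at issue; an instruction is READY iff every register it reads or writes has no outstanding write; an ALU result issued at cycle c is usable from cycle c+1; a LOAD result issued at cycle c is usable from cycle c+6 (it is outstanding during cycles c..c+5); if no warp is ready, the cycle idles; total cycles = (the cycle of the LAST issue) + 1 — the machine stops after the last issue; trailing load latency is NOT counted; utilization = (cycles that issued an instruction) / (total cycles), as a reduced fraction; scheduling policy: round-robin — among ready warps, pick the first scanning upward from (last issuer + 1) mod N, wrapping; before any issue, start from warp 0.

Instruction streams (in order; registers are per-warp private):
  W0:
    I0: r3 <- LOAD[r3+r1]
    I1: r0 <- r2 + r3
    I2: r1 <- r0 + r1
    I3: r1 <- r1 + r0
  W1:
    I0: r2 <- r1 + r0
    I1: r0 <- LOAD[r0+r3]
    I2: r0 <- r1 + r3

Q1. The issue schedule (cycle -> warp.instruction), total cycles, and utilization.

cycle 0: W0.I0
cycle 1: W1.I0
cycle 2: W1.I1
cycle 3: idle
cycle 4: idle
cycle 5: idle
cycle 6: W0.I1
cycle 7: W0.I2
cycle 8: W1.I2
cycle 9: W0.I3

Answer: 10 cycles, utilization 7/10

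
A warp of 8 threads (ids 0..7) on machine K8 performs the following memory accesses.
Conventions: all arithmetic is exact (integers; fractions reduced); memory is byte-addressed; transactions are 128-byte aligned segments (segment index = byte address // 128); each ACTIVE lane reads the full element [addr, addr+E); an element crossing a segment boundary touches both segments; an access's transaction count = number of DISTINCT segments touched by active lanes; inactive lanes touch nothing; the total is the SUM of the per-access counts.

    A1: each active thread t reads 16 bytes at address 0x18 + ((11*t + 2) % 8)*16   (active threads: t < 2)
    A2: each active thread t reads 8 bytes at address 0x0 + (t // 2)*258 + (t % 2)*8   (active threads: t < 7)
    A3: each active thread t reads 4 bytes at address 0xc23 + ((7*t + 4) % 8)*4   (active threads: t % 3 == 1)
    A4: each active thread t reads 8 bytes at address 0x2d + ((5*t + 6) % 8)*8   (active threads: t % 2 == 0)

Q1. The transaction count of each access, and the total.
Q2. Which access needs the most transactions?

A1: 1 transaction
A2: 4 transactions
A3: 1 transaction
A4: 1 transaction

Answer: 1,4,1,1; total 7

Answer: A2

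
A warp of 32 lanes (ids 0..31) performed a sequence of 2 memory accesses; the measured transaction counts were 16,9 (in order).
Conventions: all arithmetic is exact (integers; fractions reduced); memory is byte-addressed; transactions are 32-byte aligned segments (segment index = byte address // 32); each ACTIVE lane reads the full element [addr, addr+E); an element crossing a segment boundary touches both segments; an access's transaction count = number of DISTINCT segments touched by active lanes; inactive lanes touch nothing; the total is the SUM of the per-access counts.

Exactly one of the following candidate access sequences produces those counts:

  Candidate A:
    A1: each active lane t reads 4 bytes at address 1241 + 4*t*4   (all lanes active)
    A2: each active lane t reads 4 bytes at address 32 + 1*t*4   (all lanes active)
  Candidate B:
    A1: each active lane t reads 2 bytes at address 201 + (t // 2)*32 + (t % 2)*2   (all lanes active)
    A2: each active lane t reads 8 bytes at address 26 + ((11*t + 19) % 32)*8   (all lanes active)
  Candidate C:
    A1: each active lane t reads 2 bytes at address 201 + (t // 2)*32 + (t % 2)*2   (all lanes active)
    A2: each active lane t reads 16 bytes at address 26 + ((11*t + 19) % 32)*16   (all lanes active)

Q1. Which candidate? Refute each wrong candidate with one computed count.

A: A1 gives 17 transactions, not 16
C: A2 gives 17 transactions, not 9
B: all counts match (16,9)

Answer: B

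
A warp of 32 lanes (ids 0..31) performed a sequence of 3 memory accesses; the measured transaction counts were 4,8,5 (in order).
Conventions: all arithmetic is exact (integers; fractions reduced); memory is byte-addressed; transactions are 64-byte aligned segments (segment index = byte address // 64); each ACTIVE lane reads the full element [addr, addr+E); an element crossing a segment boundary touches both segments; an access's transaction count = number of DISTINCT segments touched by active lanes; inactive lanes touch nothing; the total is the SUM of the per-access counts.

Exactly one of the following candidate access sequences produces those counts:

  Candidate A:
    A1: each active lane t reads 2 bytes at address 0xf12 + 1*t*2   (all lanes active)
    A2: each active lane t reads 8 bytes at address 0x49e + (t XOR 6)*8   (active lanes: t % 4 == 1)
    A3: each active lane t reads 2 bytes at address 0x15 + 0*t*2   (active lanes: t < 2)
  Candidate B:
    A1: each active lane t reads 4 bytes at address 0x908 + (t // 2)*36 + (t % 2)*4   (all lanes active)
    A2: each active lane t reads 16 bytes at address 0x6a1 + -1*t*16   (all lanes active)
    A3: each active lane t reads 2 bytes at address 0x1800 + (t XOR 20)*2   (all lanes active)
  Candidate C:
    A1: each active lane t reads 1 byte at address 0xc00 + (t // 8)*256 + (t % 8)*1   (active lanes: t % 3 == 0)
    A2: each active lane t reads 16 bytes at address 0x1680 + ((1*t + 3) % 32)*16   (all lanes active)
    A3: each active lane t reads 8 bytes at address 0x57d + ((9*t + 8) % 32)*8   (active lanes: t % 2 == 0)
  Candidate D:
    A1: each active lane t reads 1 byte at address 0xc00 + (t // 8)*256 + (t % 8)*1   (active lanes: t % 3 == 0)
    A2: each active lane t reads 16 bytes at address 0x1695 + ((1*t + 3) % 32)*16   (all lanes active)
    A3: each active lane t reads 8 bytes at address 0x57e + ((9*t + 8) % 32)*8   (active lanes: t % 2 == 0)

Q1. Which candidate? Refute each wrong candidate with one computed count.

A: A1 gives 2 transactions, not 4
B: A1 gives 9 transactions, not 4
D: A2 gives 9 transactions, not 8
C: all counts match (4,8,5)

Answer: C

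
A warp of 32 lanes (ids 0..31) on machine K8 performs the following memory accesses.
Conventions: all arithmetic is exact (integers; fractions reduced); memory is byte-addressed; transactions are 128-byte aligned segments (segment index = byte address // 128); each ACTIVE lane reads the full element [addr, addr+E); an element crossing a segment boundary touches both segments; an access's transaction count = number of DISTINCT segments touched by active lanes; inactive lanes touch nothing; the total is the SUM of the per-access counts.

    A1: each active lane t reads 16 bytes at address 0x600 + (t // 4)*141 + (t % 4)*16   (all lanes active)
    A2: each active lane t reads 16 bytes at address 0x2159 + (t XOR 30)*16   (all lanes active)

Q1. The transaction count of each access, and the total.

A1: 9 transactions
A2: 5 transactions

Answer: 9,5; total 14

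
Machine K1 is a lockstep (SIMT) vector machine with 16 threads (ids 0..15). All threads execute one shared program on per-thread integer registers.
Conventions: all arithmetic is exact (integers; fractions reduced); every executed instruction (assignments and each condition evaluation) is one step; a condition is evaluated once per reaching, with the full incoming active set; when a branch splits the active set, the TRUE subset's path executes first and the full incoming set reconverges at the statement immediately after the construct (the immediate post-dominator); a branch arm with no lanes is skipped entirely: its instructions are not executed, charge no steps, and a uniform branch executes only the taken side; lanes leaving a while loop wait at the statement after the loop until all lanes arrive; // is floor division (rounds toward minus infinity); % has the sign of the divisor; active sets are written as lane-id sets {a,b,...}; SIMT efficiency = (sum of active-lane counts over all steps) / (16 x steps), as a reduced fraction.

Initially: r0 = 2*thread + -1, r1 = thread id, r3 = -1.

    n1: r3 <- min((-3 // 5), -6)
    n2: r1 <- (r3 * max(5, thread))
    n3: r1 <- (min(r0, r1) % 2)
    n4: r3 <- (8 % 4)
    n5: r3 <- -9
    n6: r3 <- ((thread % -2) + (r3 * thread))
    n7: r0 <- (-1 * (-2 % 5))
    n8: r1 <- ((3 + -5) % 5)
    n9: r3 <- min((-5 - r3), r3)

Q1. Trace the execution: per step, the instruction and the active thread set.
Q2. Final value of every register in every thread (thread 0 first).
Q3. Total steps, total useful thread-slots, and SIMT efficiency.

step 0: r3 <- min((-3 // 5), -6)     {0,1,2,3,4,5,6,7,8,9,10,11,12,13,14,15}
step 1: r1 <- (r3 * max(5, thread))  {0,1,2,3,4,5,6,7,8,9,10,11,12,13,14,15}
step 2: r1 <- (min(r0, r1) % 2)      {0,1,2,3,4,5,6,7,8,9,10,11,12,13,14,15}
step 3: r3 <- (8 % 4)                {0,1,2,3,4,5,6,7,8,9,10,11,12,13,14,15}
step 4: r3 <- -9                     {0,1,2,3,4,5,6,7,8,9,10,11,12,13,14,15}
step 5: r3 <- ((thread % -2) + (r3 * thread)) {0,1,2,3,4,5,6,7,8,9,10,11,12,13,14,15}
step 6: r0 <- (-1 * (-2 % 5))        {0,1,2,3,4,5,6,7,8,9,10,11,12,13,14,15}
step 7: r1 <- ((3 + -5) % 5)         {0,1,2,3,4,5,6,7,8,9,10,11,12,13,14,15}
step 8: r3 <- min((-5 - r3), r3)     {0,1,2,3,4,5,6,7,8,9,10,11,12,13,14,15}

Answer: 9 steps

r0: -3,-3,-3,-3,-3,-3,-3,-3,-3,-3,-3,-3,-3,-3,-3,-3
r1: 3,3,3,3,3,3,3,3,3,3,3,3,3,3,3,3
r3: -5,-10,-18,-28,-36,-46,-54,-64,-72,-82,-90,-100,-108,-118,-126,-136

steps = 9; useful = 144; efficiency = 144/144 = 1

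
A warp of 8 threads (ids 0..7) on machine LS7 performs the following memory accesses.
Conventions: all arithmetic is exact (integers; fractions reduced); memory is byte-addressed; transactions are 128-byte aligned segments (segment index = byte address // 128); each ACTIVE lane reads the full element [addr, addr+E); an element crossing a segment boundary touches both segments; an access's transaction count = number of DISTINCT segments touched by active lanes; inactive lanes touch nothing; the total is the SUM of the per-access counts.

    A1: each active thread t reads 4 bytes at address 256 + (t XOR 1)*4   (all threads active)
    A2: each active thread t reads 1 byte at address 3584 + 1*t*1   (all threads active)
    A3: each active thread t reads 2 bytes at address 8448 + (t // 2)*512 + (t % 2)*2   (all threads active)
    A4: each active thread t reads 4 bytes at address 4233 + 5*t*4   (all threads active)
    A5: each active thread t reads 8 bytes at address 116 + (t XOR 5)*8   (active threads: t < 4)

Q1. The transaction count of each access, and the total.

A1: 1 transaction
A2: 1 transaction
A3: 4 transactions
A4: 2 transactions
A5: 1 transaction

Answer: 1,1,4,2,1; total 9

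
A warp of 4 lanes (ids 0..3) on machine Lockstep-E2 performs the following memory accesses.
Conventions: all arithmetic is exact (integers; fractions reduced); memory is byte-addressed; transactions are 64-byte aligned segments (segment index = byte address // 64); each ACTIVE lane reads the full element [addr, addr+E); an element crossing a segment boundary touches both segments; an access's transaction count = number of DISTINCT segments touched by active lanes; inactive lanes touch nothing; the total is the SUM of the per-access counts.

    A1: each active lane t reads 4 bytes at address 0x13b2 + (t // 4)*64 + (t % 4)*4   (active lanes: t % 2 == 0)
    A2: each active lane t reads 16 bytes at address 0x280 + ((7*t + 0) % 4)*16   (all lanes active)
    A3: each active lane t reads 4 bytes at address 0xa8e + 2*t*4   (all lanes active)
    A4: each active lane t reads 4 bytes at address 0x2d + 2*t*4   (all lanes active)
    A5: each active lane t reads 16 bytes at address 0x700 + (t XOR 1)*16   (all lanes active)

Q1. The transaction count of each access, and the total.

A1: 1 transaction
A2: 1 transaction
A3: 1 transaction
A4: 2 transactions
A5: 1 transaction

Answer: 1,1,1,2,1; total 6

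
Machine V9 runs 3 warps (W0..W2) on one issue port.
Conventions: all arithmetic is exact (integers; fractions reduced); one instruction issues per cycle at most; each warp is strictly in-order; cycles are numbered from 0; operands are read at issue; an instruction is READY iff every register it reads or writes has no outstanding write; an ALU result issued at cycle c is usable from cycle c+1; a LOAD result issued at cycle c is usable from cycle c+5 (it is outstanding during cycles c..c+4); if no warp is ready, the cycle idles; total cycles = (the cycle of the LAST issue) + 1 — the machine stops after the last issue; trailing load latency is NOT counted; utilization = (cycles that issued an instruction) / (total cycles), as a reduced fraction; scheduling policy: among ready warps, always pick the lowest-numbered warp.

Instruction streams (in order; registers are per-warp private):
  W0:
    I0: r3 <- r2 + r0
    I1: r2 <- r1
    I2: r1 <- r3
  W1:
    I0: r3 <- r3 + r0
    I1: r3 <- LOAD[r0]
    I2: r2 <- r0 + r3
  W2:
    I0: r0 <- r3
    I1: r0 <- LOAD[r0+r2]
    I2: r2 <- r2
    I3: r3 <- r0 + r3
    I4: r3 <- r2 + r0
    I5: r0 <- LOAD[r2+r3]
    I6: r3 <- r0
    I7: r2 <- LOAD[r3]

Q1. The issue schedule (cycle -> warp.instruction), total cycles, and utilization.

cycle 0: W0.I0
cycle 1: W0.I1
cycle 2: W0.I2
cycle 3: W1.I0
cycle 4: W1.I1
cycle 5: W2.I0
cycle 6: W2.I1
cycle 7: W2.I2
cycle 8: idle
cycle 9: W1.I2
cycle 10: idle
cycle 11: W2.I3
cycle 12: W2.I4
cycle 13: W2.I5
cycle 14: idle
cycle 15: idle
cycle 16: idle
cycle 17: idle
cycle 18: W2.I6
cycle 19: W2.I7

Answer: 20 cycles, utilization 7/10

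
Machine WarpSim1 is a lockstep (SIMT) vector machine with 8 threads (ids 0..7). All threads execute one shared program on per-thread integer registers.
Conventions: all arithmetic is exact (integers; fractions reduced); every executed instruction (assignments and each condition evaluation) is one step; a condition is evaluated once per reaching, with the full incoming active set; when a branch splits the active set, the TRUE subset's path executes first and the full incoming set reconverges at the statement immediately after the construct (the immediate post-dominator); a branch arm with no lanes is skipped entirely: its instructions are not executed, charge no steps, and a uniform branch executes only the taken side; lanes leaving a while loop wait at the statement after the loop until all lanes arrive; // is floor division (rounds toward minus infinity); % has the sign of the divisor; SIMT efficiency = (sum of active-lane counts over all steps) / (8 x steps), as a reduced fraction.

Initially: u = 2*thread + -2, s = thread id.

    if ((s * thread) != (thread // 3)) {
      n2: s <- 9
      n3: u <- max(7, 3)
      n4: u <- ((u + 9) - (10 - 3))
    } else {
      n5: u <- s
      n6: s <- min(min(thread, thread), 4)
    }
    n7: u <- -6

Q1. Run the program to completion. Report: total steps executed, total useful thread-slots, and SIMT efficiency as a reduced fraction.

Answer: 7 steps, 39 useful, 39/56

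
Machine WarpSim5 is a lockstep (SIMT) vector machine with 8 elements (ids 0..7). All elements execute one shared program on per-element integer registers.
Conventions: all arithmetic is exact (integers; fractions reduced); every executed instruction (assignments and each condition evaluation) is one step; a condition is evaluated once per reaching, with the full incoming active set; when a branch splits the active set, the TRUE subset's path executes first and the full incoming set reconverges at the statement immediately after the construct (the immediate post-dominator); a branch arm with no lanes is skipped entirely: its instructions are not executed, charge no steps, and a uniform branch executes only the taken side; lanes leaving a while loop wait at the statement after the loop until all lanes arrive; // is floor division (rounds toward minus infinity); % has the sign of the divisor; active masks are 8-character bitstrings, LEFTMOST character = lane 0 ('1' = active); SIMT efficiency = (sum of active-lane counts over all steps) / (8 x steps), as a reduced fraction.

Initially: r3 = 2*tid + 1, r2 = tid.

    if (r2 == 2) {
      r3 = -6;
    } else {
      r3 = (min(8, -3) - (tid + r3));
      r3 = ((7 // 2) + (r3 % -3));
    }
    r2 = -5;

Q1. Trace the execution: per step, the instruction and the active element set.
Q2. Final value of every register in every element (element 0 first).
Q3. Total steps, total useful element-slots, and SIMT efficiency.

step 0: eval (r2 == 2)               11111111
step 1: r3 <- -6                     00100000
step 2: r3 <- (min(8, -3) - (tid + r3)) 11011111
step 3: r3 <- ((7 // 2) + (r3 % -3)) 11011111
step 4: r2 <- -5                     11111111

Answer: 5 steps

r3: 2,2,-6,2,2,2,2,2
r2: -5,-5,-5,-5,-5,-5,-5,-5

steps = 5; useful = 31; efficiency = 31/40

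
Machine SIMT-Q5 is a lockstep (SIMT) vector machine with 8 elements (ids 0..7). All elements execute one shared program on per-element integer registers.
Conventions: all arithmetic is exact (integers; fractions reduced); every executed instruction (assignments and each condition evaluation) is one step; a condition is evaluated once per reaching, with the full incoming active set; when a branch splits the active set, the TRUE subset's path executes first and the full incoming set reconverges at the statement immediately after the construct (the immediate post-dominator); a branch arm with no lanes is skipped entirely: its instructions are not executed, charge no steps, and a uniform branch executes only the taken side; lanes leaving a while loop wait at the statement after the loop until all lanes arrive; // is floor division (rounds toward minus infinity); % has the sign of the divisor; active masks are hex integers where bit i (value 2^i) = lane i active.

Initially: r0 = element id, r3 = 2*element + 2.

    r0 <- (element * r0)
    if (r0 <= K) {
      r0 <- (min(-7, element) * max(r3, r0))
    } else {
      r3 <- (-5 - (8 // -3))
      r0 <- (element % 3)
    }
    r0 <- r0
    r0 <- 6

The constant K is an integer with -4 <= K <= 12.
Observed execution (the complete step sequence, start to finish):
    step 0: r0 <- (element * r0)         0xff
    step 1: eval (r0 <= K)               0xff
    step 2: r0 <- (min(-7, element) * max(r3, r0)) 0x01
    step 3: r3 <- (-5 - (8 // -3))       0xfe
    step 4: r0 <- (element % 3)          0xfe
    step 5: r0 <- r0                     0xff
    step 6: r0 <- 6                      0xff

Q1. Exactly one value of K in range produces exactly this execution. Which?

Answer: K = 0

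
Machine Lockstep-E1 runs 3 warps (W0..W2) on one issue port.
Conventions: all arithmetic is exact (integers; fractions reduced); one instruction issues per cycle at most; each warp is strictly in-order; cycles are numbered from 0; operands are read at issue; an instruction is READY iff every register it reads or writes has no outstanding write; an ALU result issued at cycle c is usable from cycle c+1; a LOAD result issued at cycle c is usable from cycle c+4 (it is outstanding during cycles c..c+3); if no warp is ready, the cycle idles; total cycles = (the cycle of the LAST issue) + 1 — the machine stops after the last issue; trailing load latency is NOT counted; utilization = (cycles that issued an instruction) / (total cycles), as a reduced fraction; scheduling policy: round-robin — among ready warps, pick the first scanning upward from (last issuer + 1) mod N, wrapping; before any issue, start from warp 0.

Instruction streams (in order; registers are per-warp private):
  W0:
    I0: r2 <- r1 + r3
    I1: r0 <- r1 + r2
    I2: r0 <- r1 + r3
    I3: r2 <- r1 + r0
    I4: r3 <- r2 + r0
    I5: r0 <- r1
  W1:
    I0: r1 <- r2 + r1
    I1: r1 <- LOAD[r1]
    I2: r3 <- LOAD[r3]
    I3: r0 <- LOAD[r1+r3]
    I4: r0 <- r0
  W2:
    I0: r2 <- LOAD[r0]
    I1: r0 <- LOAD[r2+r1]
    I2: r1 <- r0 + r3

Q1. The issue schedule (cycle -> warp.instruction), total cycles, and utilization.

cycle 0: W0.I0
cycle 1: W1.I0
cycle 2: W2.I0
cycle 3: W0.I1
cycle 4: W1.I1
cycle 5: W0.I2
cycle 6: W1.I2
cycle 7: W2.I1
cycle 8: W0.I3
cycle 9: W0.I4
cycle 10: W1.I3
cycle 11: W2.I2
cycle 12: W0.I5
cycle 13: idle
cycle 14: W1.I4

Answer: 15 cycles, utilization 14/15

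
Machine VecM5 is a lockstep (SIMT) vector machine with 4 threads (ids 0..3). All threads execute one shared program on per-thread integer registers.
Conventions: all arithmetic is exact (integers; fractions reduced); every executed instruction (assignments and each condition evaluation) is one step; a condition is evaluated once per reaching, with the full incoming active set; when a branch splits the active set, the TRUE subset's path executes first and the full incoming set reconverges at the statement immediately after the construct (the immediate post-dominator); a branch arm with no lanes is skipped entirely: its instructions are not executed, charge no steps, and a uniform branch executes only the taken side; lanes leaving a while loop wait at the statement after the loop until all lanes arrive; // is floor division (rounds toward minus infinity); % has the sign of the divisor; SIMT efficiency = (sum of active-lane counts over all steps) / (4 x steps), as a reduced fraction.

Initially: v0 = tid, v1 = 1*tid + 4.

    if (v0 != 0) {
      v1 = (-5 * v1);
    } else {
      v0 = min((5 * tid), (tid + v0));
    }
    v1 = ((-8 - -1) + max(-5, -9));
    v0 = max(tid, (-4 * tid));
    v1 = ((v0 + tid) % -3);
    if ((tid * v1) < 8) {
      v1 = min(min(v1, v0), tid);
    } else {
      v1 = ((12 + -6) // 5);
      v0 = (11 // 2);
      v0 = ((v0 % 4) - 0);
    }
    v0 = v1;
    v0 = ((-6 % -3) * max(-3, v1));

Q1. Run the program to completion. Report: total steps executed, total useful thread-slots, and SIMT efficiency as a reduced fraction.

Answer: 10 steps, 36 useful, 9/10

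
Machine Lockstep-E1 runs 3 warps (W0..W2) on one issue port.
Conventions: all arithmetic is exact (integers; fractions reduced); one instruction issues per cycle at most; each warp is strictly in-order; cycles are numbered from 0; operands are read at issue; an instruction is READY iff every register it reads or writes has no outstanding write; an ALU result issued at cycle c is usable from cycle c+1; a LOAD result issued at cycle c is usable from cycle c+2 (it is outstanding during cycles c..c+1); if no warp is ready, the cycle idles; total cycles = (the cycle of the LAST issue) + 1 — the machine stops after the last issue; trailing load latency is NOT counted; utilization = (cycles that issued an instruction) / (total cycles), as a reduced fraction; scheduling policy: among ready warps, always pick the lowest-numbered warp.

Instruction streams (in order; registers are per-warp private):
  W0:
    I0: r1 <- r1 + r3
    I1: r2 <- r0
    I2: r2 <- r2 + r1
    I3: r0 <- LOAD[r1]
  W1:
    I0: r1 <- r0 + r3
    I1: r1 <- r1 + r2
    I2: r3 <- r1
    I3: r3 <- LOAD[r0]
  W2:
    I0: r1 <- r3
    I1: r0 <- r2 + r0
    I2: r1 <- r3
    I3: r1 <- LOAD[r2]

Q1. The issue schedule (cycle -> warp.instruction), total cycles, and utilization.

cycle 0: W0.I0
cycle 1: W0.I1
cycle 2: W0.I2
cycle 3: W0.I3
cycle 4: W1.I0
cycle 5: W1.I1
cycle 6: W1.I2
cycle 7: W1.I3
cycle 8: W2.I0
cycle 9: W2.I1
cycle 10: W2.I2
cycle 11: W2.I3

Answer: 12 cycles, utilization 1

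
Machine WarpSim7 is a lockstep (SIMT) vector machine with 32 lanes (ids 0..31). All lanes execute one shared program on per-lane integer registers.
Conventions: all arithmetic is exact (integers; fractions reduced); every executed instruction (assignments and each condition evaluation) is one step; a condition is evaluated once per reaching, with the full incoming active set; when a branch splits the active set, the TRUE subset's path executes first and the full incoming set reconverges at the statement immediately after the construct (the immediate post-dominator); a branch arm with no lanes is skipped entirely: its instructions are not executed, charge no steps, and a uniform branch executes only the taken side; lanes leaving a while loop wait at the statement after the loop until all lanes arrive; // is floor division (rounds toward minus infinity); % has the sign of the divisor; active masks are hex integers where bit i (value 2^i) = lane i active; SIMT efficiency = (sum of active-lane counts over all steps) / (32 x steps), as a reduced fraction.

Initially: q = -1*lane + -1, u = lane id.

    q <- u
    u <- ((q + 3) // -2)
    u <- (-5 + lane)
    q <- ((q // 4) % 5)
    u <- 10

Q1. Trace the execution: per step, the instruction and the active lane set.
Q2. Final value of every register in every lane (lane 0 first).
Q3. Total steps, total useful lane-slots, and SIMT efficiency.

step 0: q <- u                       0xffffffff
step 1: u <- ((q + 3) // -2)         0xffffffff
step 2: u <- (-5 + lane)             0xffffffff
step 3: q <- ((q // 4) % 5)          0xffffffff
step 4: u <- 10                      0xffffffff

Answer: 5 steps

q: 0,0,0,0,1,1,1,1,2,2,2,2,3,3,3,3,4,4,4,4,0,0,0,0,1,1,1,1,2,2,2,2
u: 10,10,10,10,10,10,10,10,10,10,10,10,10,10,10,10,10,10,10,10,10,10,10,10,10,10,10,10,10,10,10,10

steps = 5; useful = 160; efficiency = 160/160 = 1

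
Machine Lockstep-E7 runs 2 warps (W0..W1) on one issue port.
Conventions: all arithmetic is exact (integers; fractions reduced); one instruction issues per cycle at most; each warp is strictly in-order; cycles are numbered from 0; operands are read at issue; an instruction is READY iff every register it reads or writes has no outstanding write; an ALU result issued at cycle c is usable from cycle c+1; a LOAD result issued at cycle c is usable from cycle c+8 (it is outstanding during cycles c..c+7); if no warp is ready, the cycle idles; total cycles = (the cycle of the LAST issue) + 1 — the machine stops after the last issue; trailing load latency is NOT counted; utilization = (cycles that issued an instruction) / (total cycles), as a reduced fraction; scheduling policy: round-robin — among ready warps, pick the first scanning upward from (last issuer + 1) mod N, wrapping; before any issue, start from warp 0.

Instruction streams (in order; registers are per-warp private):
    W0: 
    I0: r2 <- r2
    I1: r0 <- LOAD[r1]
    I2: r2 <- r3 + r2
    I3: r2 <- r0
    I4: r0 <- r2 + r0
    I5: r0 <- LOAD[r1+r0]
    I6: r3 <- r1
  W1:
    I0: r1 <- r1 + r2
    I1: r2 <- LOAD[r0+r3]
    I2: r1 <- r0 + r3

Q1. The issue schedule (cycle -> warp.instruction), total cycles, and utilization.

cycle 0: W0.I0
cycle 1: W1.I0
cycle 2: W0.I1
cycle 3: W1.I1
cycle 4: W0.I2
cycle 5: W1.I2
cycle 6: idle
cycle 7: idle
cycle 8: idle
cycle 9: idle
cycle 10: W0.I3
cycle 11: W0.I4
cycle 12: W0.I5
cycle 13: W0.I6

Answer: 14 cycles, utilization 5/7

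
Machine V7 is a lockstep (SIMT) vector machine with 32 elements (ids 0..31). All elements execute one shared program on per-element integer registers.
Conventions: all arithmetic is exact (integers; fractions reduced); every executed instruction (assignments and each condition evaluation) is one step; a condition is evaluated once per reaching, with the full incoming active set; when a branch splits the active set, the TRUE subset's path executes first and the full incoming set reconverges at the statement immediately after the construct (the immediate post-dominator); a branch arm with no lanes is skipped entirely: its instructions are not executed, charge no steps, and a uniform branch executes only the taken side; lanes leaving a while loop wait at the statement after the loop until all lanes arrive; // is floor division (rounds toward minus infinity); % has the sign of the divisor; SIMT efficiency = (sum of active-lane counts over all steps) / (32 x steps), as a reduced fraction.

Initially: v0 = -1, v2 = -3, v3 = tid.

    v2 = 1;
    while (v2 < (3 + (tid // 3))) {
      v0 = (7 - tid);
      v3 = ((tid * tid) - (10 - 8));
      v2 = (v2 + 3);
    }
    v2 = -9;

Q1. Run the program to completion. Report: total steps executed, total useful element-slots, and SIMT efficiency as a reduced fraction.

Answer: 19 steps, 428 useful, 107/152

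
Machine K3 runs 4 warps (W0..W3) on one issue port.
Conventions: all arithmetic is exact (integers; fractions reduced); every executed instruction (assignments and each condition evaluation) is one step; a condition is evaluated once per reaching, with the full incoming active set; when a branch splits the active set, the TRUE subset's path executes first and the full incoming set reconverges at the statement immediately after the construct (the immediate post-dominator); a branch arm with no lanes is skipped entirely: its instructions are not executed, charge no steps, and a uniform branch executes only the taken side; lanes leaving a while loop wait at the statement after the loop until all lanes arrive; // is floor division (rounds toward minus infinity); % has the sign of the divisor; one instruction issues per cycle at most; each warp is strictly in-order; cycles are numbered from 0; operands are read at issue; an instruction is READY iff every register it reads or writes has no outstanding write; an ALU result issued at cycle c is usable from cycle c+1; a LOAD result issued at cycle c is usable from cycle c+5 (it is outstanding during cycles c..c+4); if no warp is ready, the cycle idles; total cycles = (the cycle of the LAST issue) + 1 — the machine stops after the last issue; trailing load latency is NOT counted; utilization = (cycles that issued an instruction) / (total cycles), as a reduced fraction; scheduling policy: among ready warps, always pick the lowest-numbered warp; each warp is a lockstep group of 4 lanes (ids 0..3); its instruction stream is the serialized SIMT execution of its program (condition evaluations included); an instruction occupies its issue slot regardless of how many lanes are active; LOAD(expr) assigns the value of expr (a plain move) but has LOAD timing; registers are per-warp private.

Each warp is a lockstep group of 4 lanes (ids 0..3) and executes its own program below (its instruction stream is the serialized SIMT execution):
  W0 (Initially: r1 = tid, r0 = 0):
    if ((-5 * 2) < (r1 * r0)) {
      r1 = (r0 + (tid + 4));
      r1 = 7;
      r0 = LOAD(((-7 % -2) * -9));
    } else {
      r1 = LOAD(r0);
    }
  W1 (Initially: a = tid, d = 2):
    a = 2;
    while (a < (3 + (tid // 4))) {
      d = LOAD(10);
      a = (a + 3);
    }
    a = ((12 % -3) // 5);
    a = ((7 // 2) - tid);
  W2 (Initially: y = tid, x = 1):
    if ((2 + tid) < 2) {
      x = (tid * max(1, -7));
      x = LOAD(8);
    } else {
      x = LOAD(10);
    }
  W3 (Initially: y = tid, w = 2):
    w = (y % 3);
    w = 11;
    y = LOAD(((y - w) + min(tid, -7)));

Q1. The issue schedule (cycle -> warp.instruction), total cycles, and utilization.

cycle 0: W0.I0
cycle 1: W0.I1
cycle 2: W0.I2
cycle 3: W0.I3
cycle 4: W1.I0
cycle 5: W1.I1
cycle 6: W1.I2
cycle 7: W1.I3
cycle 8: W1.I4
cycle 9: W1.I5
cycle 10: W1.I6
cycle 11: W2.I0
cycle 12: W2.I1
cycle 13: W3.I0
cycle 14: W3.I1
cycle 15: W3.I2

Answer: 16 cycles, utilization 1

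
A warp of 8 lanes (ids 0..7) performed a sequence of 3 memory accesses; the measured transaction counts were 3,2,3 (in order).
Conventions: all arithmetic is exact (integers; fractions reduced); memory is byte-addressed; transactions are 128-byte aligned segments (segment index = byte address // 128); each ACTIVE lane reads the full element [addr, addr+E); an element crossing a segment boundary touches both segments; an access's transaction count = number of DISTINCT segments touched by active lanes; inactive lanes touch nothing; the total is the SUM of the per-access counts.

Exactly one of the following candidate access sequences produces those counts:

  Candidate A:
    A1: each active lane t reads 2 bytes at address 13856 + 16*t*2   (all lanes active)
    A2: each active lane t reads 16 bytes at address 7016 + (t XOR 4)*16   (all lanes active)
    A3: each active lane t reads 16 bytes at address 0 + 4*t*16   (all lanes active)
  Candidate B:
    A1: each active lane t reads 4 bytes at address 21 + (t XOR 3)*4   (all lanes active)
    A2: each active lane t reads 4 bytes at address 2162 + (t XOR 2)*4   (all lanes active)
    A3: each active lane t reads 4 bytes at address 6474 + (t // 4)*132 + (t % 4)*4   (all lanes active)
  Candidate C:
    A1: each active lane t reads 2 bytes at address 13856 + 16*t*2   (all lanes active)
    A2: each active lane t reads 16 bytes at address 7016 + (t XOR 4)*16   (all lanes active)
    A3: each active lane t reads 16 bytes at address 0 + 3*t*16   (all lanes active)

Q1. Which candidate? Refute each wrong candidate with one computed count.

A: A3 gives 4 transactions, not 3
B: A1 gives 1 transaction, not 3
C: all counts match (3,2,3)

Answer: C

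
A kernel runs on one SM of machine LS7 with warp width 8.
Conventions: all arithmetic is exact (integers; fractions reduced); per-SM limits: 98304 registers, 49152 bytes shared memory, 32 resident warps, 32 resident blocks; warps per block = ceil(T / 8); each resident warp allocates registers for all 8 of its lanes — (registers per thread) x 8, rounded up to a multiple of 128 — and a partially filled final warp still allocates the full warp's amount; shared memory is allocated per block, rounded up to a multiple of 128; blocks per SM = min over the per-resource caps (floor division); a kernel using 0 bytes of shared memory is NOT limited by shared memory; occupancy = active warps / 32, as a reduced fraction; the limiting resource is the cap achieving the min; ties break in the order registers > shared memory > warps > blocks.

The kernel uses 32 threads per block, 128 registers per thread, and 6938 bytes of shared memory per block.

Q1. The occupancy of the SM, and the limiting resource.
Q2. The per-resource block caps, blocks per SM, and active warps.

Answer: occupancy 3/4, limited by shared memory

registers: 24 blocks
shared memory: 6 blocks
warps: 8 blocks
blocks: 32 blocks

Answer: 6 blocks, 24 active warps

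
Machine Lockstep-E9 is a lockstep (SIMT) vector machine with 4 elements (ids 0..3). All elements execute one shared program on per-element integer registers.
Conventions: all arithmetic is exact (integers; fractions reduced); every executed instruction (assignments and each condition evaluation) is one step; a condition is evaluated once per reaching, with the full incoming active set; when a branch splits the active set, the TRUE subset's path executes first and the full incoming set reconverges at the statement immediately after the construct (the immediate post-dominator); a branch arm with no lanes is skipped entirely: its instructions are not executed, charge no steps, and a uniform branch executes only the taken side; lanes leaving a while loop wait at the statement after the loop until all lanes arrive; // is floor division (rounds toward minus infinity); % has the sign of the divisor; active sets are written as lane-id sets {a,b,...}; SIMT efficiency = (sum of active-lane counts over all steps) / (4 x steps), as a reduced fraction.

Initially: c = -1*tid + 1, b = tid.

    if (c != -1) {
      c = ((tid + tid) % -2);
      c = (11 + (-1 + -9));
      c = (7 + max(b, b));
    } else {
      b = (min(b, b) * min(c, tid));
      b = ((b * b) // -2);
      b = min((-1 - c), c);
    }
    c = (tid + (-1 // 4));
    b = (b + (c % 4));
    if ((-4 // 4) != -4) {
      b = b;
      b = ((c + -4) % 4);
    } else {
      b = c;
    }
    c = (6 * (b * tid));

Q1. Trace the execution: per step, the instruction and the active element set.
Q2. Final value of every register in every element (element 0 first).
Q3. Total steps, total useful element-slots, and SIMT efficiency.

step 0: eval (c != -1)               {0,1,2,3}
step 1: c <- ((tid + tid) % -2)      {0,1,3}
step 2: c <- (11 + (-1 + -9))        {0,1,3}
step 3: c <- (7 + max(b, b))         {0,1,3}
step 4: b <- (min(b, b) * min(c, tid)) {2}
step 5: b <- ((b * b) // -2)         {2}
step 6: b <- min((-1 - c), c)        {2}
step 7: c <- (tid + (-1 // 4))       {0,1,2,3}
step 8: b <- (b + (c % 4))           {0,1,2,3}
step 9: eval ((-4 // 4) != -4)       {0,1,2,3}
step 10: b <- b                       {0,1,2,3}
step 11: b <- ((c + -4) % 4)          {0,1,2,3}
step 12: c <- (6 * (b * tid))         {0,1,2,3}

Answer: 13 steps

c: 0,0,12,36
b: 3,0,1,2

steps = 13; useful = 40; efficiency = 40/52 = 10/13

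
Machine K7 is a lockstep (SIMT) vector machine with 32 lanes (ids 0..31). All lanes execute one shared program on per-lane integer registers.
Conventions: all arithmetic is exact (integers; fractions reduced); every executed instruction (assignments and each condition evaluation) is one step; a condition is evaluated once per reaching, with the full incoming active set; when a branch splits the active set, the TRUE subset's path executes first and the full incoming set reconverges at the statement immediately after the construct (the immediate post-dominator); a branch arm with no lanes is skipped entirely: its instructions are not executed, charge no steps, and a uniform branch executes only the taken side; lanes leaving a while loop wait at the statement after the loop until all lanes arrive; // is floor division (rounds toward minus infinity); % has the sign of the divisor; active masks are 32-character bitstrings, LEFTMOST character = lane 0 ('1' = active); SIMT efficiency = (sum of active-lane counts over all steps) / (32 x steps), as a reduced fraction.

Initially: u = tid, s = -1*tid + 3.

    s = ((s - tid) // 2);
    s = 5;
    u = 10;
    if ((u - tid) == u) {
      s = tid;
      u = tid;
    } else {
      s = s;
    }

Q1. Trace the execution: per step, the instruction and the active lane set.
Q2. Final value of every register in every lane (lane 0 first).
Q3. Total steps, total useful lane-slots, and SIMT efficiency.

step 0: s <- ((s - tid) // 2)        11111111111111111111111111111111
step 1: s <- 5                       11111111111111111111111111111111
step 2: u <- 10                      11111111111111111111111111111111
step 3: eval ((u - tid) == u)        11111111111111111111111111111111
step 4: s <- tid                     10000000000000000000000000000000
step 5: u <- tid                     10000000000000000000000000000000
step 6: s <- s                       01111111111111111111111111111111

Answer: 7 steps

u: 0,10,10,10,10,10,10,10,10,10,10,10,10,10,10,10,10,10,10,10,10,10,10,10,10,10,10,10,10,10,10,10
s: 0,5,5,5,5,5,5,5,5,5,5,5,5,5,5,5,5,5,5,5,5,5,5,5,5,5,5,5,5,5,5,5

steps = 7; useful = 161; efficiency = 161/224 = 23/32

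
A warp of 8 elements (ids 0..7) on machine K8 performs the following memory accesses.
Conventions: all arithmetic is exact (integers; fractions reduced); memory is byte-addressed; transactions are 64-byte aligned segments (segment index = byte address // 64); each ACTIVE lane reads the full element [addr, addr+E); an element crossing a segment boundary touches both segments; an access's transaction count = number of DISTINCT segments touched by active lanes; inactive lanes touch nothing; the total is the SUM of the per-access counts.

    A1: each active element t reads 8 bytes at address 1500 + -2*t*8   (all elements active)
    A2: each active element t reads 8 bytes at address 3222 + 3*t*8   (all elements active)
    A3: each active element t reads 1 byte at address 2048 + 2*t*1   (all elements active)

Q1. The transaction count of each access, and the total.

A1: 3 transactions
A2: 4 transactions
A3: 1 transaction

Answer: 3,4,1; total 8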